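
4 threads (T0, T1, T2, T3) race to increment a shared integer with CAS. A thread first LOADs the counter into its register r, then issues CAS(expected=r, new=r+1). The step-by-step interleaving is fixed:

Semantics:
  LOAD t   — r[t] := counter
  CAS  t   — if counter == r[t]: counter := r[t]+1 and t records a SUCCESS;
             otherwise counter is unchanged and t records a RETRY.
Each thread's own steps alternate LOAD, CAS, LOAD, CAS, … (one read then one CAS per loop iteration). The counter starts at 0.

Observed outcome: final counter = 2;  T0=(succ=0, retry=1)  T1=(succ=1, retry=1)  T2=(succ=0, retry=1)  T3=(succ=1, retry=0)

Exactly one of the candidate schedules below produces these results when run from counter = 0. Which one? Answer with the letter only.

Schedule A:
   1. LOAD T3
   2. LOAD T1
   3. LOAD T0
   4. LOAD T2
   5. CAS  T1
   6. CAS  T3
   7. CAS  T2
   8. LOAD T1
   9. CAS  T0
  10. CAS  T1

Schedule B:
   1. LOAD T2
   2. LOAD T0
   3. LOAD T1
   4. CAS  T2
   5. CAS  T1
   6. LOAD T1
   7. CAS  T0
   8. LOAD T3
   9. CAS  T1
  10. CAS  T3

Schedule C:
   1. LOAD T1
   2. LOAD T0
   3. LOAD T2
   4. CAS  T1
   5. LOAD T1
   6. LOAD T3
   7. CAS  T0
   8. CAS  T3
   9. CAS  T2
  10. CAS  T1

Simulating candidate C:
[1] T1.load  rd  (counter 0, T1.r 0)
[2] T0.load  rd  (counter 0, T0.r 0)
[3] T2.load  rd  (counter 0, T2.r 0)
[4] T1.cas  hit  (counter 1, T1.r 0)
[5] T1.load  rd  (counter 1, T1.r 1)
[6] T3.load  rd  (counter 1, T3.r 1)
[7] T0.cas  miss  (counter 1, T0.r 0)
[8] T3.cas  hit  (counter 2, T3.r 1)
[9] T2.cas  miss  (counter 2, T2.r 0)
[10] T1.cas  miss  (counter 2, T1.r 1)

C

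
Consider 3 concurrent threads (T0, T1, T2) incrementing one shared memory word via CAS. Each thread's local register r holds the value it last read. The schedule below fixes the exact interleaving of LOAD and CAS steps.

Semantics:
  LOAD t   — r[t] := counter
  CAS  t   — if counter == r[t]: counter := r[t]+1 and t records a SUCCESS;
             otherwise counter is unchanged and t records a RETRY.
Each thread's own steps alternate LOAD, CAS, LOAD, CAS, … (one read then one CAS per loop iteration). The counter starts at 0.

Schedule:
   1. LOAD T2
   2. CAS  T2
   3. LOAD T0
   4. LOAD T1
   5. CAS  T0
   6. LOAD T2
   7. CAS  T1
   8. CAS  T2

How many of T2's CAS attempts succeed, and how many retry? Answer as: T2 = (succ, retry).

T2 = (2, 0)

step 1: T2 LOAD ⇒ load; ctr=0 reg=0
step 2: T2 CAS ⇒ ok; ctr=1 reg=0
step 3: T0 LOAD ⇒ load; ctr=1 reg=1
step 4: T1 LOAD ⇒ load; ctr=1 reg=1
step 5: T0 CAS ⇒ ok; ctr=2 reg=1
step 6: T2 LOAD ⇒ load; ctr=2 reg=2
step 7: T1 CAS ⇒ retry; ctr=2 reg=1
step 8: T2 CAS ⇒ ok; ctr=3 reg=2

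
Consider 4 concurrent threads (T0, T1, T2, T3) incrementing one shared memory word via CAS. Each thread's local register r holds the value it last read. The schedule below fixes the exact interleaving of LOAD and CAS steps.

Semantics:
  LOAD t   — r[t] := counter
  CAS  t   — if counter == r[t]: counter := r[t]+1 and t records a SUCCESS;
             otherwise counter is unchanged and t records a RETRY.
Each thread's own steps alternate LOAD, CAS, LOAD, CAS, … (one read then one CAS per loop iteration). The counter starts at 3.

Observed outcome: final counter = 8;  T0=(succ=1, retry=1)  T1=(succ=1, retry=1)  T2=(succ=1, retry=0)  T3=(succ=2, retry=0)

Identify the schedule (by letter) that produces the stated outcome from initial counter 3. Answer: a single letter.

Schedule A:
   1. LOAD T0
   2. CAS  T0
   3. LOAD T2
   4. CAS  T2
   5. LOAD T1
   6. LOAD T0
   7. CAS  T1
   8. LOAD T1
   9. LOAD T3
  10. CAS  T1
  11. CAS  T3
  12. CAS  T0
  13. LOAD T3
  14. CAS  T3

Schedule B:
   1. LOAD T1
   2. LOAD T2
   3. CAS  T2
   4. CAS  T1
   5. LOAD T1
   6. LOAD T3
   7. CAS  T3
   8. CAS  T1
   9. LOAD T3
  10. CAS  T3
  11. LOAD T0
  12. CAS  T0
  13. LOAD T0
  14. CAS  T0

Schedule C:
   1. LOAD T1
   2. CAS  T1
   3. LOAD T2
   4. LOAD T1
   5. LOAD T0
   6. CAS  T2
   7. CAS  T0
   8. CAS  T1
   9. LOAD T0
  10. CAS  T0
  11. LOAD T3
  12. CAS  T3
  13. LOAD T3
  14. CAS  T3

Simulating candidate C:
step 1: T1 LOAD ⇒ load; ctr=3 reg=3
step 2: T1 CAS ⇒ ok; ctr=4 reg=3
step 3: T2 LOAD ⇒ load; ctr=4 reg=4
step 4: T1 LOAD ⇒ load; ctr=4 reg=4
step 5: T0 LOAD ⇒ load; ctr=4 reg=4
step 6: T2 CAS ⇒ ok; ctr=5 reg=4
step 7: T0 CAS ⇒ retry; ctr=5 reg=4
step 8: T1 CAS ⇒ retry; ctr=5 reg=4
step 9: T0 LOAD ⇒ load; ctr=5 reg=5
step 10: T0 CAS ⇒ ok; ctr=6 reg=5
step 11: T3 LOAD ⇒ load; ctr=6 reg=6
step 12: T3 CAS ⇒ ok; ctr=7 reg=6
step 13: T3 LOAD ⇒ load; ctr=7 reg=7
step 14: T3 CAS ⇒ ok; ctr=8 reg=7

C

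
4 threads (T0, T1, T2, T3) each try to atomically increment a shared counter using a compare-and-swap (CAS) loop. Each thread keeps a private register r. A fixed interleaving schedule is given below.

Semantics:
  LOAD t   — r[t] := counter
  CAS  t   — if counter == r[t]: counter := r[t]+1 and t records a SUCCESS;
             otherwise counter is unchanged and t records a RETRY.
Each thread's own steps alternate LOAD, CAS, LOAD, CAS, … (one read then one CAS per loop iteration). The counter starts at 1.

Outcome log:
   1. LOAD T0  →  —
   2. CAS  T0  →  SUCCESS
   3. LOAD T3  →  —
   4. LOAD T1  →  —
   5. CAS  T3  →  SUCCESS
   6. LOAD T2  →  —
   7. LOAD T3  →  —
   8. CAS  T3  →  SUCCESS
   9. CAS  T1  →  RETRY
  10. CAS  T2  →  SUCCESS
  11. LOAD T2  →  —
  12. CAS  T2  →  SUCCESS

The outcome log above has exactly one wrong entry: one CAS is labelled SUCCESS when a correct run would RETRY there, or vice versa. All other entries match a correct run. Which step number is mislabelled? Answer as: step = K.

step = 10

Re-executing:
   1) LOAD T0:  M=1  r_T0=1
   2) CAS  T0:  M=2  r_T0=1 ✓
   3) LOAD T3:  M=2  r_T3=2
   4) LOAD T1:  M=2  r_T1=2
   5) CAS  T3:  M=3  r_T3=2 ✓
   6) LOAD T2:  M=3  r_T2=3
   7) LOAD T3:  M=3  r_T3=3
   8) CAS  T3:  M=4  r_T3=3 ✓
   9) CAS  T1:  M=4  r_T1=2 ✗
  10) CAS  T2:  M=4  r_T2=3 ✗
  11) LOAD T2:  M=4  r_T2=4
  12) CAS  T2:  M=5  r_T2=4 ✓
Log disagrees first at step 10.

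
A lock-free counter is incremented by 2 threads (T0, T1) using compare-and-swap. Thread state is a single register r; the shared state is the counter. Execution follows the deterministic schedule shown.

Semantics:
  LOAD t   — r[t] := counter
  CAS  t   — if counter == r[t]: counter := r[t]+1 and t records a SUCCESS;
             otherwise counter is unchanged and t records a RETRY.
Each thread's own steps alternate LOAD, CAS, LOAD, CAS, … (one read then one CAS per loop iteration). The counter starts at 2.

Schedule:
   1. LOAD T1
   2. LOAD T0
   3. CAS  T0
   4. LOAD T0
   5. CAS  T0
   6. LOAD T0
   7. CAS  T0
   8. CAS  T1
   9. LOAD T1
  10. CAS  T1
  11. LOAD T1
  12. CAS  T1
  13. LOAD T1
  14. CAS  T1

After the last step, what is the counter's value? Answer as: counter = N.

step 1: T1 LOAD ⇒ load; ctr=2 reg=2
step 2: T0 LOAD ⇒ load; ctr=2 reg=2
step 3: T0 CAS ⇒ ok; ctr=3 reg=2
step 4: T0 LOAD ⇒ load; ctr=3 reg=3
step 5: T0 CAS ⇒ ok; ctr=4 reg=3
step 6: T0 LOAD ⇒ load; ctr=4 reg=4
step 7: T0 CAS ⇒ ok; ctr=5 reg=4
step 8: T1 CAS ⇒ retry; ctr=5 reg=2
step 9: T1 LOAD ⇒ load; ctr=5 reg=5
step 10: T1 CAS ⇒ ok; ctr=6 reg=5
step 11: T1 LOAD ⇒ load; ctr=6 reg=6
step 12: T1 CAS ⇒ ok; ctr=7 reg=6
step 13: T1 LOAD ⇒ load; ctr=7 reg=7
step 14: T1 CAS ⇒ ok; ctr=8 reg=7

counter = 8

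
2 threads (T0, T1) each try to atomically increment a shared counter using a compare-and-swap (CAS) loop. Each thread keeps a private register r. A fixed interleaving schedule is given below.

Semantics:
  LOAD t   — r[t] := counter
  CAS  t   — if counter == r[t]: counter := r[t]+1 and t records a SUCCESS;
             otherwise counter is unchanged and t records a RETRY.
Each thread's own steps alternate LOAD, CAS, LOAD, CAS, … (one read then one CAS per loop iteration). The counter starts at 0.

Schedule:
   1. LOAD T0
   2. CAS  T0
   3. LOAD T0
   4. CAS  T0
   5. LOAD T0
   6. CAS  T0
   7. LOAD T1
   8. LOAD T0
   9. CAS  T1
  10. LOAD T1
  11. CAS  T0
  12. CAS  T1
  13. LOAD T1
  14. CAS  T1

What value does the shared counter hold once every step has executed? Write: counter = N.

   1) LOAD T0:  M=0  r_T0=0
   2) CAS  T0:  M=1  r_T0=0 ✓
   3) LOAD T0:  M=1  r_T0=1
   4) CAS  T0:  M=2  r_T0=1 ✓
   5) LOAD T0:  M=2  r_T0=2
   6) CAS  T0:  M=3  r_T0=2 ✓
   7) LOAD T1:  M=3  r_T1=3
   8) LOAD T0:  M=3  r_T0=3
   9) CAS  T1:  M=4  r_T1=3 ✓
  10) LOAD T1:  M=4  r_T1=4
  11) CAS  T0:  M=4  r_T0=3 ✗
  12) CAS  T1:  M=5  r_T1=4 ✓
  13) LOAD T1:  M=5  r_T1=5
  14) CAS  T1:  M=6  r_T1=5 ✓

counter = 6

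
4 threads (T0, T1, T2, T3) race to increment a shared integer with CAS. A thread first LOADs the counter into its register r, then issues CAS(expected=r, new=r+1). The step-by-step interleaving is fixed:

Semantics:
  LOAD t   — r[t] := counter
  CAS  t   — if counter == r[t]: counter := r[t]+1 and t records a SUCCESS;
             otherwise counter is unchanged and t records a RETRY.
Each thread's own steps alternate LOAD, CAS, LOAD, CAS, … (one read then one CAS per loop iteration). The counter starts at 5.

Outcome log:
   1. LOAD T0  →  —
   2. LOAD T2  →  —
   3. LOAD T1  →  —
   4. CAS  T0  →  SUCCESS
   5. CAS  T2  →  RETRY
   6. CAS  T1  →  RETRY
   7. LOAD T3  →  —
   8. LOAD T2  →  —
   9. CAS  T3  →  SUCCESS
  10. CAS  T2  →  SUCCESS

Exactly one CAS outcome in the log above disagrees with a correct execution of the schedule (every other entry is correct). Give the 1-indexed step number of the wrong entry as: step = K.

Correct run:
[1] T0.load  rd  (counter 5, T0.r 5)
[2] T2.load  rd  (counter 5, T2.r 5)
[3] T1.load  rd  (counter 5, T1.r 5)
[4] T0.cas  hit  (counter 6, T0.r 5)
[5] T2.cas  miss  (counter 6, T2.r 5)
[6] T1.cas  miss  (counter 6, T1.r 5)
[7] T3.load  rd  (counter 6, T3.r 6)
[8] T2.load  rd  (counter 6, T2.r 6)
[9] T3.cas  hit  (counter 7, T3.r 6)
[10] T2.cas  miss  (counter 7, T2.r 6)
Mismatch at 10.

step = 10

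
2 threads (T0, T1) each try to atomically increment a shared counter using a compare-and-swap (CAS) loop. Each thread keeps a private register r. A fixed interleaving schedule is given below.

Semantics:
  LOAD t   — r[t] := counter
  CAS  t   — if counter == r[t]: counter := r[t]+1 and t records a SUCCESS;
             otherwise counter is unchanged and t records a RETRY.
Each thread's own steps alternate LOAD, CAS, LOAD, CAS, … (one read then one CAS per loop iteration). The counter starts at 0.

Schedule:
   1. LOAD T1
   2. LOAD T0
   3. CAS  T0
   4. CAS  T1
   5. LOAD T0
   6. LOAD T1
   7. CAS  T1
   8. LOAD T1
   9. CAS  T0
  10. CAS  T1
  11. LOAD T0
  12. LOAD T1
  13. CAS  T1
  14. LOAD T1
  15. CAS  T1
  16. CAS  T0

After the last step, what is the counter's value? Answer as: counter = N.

counter = 5

#1 T1 reads 0
#2 T0 reads 0
#3 T0 CAS(0→1) writes; counter now 1
#4 T1 CAS(0→1) fails; counter now 1
#5 T0 reads 1
#6 T1 reads 1
#7 T1 CAS(1→2) writes; counter now 2
#8 T1 reads 2
#9 T0 CAS(1→2) fails; counter now 2
#10 T1 CAS(2→3) writes; counter now 3
#11 T0 reads 3
#12 T1 reads 3
#13 T1 CAS(3→4) writes; counter now 4
#14 T1 reads 4
#15 T1 CAS(4→5) writes; counter now 5
#16 T0 CAS(3→4) fails; counter now 5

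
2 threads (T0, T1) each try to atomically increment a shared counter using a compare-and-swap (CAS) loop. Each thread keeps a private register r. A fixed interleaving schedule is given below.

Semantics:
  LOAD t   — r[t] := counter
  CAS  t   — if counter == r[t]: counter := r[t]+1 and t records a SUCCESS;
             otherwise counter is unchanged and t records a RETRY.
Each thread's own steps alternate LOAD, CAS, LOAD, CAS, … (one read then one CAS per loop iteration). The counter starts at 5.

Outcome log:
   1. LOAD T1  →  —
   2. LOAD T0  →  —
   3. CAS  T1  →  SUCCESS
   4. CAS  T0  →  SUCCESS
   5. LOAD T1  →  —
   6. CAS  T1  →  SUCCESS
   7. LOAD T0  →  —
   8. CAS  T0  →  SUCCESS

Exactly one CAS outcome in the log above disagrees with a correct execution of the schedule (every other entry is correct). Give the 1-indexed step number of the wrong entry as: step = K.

Correct run:
step 1: T1 LOAD ⇒ load; ctr=5 reg=5
step 2: T0 LOAD ⇒ load; ctr=5 reg=5
step 3: T1 CAS ⇒ ok; ctr=6 reg=5
step 4: T0 CAS ⇒ retry; ctr=6 reg=5
step 5: T1 LOAD ⇒ load; ctr=6 reg=6
step 6: T1 CAS ⇒ ok; ctr=7 reg=6
step 7: T0 LOAD ⇒ load; ctr=7 reg=7
step 8: T0 CAS ⇒ ok; ctr=8 reg=7
Mismatch at 4.

step = 4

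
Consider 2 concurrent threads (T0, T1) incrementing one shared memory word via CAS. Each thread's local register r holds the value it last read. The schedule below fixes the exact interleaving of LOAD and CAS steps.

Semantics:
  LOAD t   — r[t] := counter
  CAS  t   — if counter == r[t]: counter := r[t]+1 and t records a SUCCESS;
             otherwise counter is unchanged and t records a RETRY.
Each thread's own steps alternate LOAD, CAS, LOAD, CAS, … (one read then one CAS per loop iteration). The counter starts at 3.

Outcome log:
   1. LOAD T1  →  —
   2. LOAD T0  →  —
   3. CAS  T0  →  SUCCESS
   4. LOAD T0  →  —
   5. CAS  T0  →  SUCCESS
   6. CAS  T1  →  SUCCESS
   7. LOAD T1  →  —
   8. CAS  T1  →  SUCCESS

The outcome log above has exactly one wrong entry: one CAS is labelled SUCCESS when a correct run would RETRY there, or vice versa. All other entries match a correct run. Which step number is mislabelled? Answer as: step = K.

Reference trace:
step 1: T1 LOAD ⇒ load; ctr=3 reg=3
step 2: T0 LOAD ⇒ load; ctr=3 reg=3
step 3: T0 CAS ⇒ ok; ctr=4 reg=3
step 4: T0 LOAD ⇒ load; ctr=4 reg=4
step 5: T0 CAS ⇒ ok; ctr=5 reg=4
step 6: T1 CAS ⇒ retry; ctr=5 reg=3
step 7: T1 LOAD ⇒ load; ctr=5 reg=5
step 8: T1 CAS ⇒ ok; ctr=6 reg=5
Flip is step 6.

step = 6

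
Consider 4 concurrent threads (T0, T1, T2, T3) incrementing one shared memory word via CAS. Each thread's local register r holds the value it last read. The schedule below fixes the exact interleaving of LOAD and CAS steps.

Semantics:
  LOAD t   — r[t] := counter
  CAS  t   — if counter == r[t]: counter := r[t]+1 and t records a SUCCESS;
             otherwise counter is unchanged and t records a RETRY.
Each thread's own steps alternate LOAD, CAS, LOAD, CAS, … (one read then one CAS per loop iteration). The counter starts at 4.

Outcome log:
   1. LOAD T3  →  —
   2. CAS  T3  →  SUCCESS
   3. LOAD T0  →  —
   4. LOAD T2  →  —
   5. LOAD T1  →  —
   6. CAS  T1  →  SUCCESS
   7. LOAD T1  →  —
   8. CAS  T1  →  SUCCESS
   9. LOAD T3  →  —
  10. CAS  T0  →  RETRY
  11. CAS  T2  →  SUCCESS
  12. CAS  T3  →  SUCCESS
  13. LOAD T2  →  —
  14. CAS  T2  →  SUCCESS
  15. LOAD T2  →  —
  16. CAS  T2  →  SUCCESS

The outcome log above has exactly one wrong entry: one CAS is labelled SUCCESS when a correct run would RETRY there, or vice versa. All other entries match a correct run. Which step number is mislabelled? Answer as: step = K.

step = 11

Reference trace:
#1 T3 reads 4
#2 T3 CAS(4→5) writes; counter now 5
#3 T0 reads 5
#4 T2 reads 5
#5 T1 reads 5
#6 T1 CAS(5→6) writes; counter now 6
#7 T1 reads 6
#8 T1 CAS(6→7) writes; counter now 7
#9 T3 reads 7
#10 T0 CAS(5→6) fails; counter now 7
#11 T2 CAS(5→6) fails; counter now 7
#12 T3 CAS(7→8) writes; counter now 8
#13 T2 reads 8
#14 T2 CAS(8→9) writes; counter now 9
#15 T2 reads 9
#16 T2 CAS(9→10) writes; counter now 10
Flip is step 11.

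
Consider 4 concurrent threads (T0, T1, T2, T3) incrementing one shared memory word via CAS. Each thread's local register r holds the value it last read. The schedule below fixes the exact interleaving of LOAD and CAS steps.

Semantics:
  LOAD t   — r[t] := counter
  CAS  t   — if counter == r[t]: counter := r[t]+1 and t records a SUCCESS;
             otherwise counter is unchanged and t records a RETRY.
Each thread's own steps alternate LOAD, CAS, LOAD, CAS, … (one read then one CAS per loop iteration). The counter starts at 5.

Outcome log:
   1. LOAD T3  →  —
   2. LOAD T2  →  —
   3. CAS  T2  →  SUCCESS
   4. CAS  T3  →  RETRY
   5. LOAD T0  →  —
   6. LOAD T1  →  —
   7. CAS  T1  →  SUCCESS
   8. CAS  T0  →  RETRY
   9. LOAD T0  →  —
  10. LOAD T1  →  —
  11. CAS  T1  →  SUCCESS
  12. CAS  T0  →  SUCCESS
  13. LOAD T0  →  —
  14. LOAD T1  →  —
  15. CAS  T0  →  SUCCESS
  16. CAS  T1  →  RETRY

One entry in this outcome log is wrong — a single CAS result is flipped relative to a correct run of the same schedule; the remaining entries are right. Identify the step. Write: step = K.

step = 12

Correct run:
   1) LOAD T3:  M=5  r_T3=5
   2) LOAD T2:  M=5  r_T2=5
   3) CAS  T2:  M=6  r_T2=5 ✓
   4) CAS  T3:  M=6  r_T3=5 ✗
   5) LOAD T0:  M=6  r_T0=6
   6) LOAD T1:  M=6  r_T1=6
   7) CAS  T1:  M=7  r_T1=6 ✓
   8) CAS  T0:  M=7  r_T0=6 ✗
   9) LOAD T0:  M=7  r_T0=7
  10) LOAD T1:  M=7  r_T1=7
  11) CAS  T1:  M=8  r_T1=7 ✓
  12) CAS  T0:  M=8  r_T0=7 ✗
  13) LOAD T0:  M=8  r_T0=8
  14) LOAD T1:  M=8  r_T1=8
  15) CAS  T0:  M=9  r_T0=8 ✓
  16) CAS  T1:  M=9  r_T1=8 ✗
Log disagrees first at step 12.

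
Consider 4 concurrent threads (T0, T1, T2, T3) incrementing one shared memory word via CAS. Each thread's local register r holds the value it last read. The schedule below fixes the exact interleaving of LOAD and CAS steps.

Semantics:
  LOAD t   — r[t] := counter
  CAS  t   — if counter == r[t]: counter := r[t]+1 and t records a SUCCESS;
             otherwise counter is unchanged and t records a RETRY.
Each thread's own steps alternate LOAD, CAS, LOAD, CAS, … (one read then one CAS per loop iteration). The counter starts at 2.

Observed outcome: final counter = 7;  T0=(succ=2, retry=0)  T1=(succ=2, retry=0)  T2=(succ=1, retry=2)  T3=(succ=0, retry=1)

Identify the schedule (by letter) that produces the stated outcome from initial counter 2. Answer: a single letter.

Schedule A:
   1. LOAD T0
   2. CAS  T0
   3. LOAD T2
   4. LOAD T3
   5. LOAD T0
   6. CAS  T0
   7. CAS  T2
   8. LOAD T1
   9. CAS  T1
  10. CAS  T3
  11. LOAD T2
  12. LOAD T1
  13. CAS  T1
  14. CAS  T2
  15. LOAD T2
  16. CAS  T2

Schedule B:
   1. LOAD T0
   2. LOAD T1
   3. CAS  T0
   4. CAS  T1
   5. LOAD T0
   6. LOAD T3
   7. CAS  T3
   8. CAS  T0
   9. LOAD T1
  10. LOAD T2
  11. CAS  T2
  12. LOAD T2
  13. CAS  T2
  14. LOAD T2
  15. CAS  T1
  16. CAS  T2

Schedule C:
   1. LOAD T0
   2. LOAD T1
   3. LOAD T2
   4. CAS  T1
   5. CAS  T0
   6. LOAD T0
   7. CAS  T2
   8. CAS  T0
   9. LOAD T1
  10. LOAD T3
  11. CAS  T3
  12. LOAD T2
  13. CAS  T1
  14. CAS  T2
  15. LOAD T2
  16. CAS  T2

Run A:
T0 LOAD — after: cnt=2, r=2 — load
T0 CAS — after: cnt=3, r=2 — ok
T2 LOAD — after: cnt=3, r=3 — load
T3 LOAD — after: cnt=3, r=3 — load
T0 LOAD — after: cnt=3, r=3 — load
T0 CAS — after: cnt=4, r=3 — ok
T2 CAS — after: cnt=4, r=3 — retry
T1 LOAD — after: cnt=4, r=4 — load
T1 CAS — after: cnt=5, r=4 — ok
T3 CAS — after: cnt=5, r=3 — retry
T2 LOAD — after: cnt=5, r=5 — load
T1 LOAD — after: cnt=5, r=5 — load
T1 CAS — after: cnt=6, r=5 — ok
T2 CAS — after: cnt=6, r=5 — retry
T2 LOAD — after: cnt=6, r=6 — load
T2 CAS — after: cnt=7, r=6 — ok

A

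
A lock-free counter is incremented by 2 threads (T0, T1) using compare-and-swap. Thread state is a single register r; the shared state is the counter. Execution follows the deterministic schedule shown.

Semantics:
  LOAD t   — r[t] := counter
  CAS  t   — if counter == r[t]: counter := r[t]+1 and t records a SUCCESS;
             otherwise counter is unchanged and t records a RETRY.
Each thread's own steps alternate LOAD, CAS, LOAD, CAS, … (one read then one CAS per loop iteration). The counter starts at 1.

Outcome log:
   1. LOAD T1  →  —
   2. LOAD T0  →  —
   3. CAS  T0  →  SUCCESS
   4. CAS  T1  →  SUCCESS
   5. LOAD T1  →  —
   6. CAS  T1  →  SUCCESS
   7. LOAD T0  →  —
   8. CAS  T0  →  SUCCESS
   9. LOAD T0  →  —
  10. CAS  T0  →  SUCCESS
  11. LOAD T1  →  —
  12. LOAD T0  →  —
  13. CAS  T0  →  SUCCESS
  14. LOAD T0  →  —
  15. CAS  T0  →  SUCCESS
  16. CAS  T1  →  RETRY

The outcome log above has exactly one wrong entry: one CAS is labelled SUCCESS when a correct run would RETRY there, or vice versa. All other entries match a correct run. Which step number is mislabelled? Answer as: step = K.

step = 4

Re-executing:
step 1: T1 LOAD ⇒ load; ctr=1 reg=1
step 2: T0 LOAD ⇒ load; ctr=1 reg=1
step 3: T0 CAS ⇒ ok; ctr=2 reg=1
step 4: T1 CAS ⇒ retry; ctr=2 reg=1
step 5: T1 LOAD ⇒ load; ctr=2 reg=2
step 6: T1 CAS ⇒ ok; ctr=3 reg=2
step 7: T0 LOAD ⇒ load; ctr=3 reg=3
step 8: T0 CAS ⇒ ok; ctr=4 reg=3
step 9: T0 LOAD ⇒ load; ctr=4 reg=4
step 10: T0 CAS ⇒ ok; ctr=5 reg=4
step 11: T1 LOAD ⇒ load; ctr=5 reg=5
step 12: T0 LOAD ⇒ load; ctr=5 reg=5
step 13: T0 CAS ⇒ ok; ctr=6 reg=5
step 14: T0 LOAD ⇒ load; ctr=6 reg=6
step 15: T0 CAS ⇒ ok; ctr=7 reg=6
step 16: T1 CAS ⇒ retry; ctr=7 reg=5
Log disagrees first at step 4.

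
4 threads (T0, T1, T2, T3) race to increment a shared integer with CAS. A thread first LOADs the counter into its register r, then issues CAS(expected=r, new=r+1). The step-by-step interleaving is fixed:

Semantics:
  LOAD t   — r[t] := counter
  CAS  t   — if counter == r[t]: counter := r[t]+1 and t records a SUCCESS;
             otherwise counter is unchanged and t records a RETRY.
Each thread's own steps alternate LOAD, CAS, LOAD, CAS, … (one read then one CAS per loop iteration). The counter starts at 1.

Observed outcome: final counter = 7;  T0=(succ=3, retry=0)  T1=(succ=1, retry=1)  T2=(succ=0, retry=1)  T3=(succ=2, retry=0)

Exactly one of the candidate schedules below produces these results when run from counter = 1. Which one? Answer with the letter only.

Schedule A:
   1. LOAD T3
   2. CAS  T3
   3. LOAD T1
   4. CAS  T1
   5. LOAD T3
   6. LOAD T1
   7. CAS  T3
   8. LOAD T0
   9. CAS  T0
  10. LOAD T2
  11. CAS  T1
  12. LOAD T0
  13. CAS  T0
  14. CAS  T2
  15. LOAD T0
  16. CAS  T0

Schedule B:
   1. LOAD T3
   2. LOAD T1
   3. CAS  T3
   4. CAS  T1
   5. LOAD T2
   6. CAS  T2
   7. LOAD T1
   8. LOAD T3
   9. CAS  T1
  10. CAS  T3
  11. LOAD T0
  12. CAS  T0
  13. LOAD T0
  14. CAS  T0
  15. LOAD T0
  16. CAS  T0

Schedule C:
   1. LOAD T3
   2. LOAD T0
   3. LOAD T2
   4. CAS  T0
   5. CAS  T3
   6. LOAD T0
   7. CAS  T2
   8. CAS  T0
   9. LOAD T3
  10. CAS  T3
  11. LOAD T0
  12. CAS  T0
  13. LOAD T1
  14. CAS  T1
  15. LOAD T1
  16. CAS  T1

A

Run A:
step 1: T3 LOAD ⇒ load; ctr=1 reg=1
step 2: T3 CAS ⇒ ok; ctr=2 reg=1
step 3: T1 LOAD ⇒ load; ctr=2 reg=2
step 4: T1 CAS ⇒ ok; ctr=3 reg=2
step 5: T3 LOAD ⇒ load; ctr=3 reg=3
step 6: T1 LOAD ⇒ load; ctr=3 reg=3
step 7: T3 CAS ⇒ ok; ctr=4 reg=3
step 8: T0 LOAD ⇒ load; ctr=4 reg=4
step 9: T0 CAS ⇒ ok; ctr=5 reg=4
step 10: T2 LOAD ⇒ load; ctr=5 reg=5
step 11: T1 CAS ⇒ retry; ctr=5 reg=3
step 12: T0 LOAD ⇒ load; ctr=5 reg=5
step 13: T0 CAS ⇒ ok; ctr=6 reg=5
step 14: T2 CAS ⇒ retry; ctr=6 reg=5
step 15: T0 LOAD ⇒ load; ctr=6 reg=6
step 16: T0 CAS ⇒ ok; ctr=7 reg=6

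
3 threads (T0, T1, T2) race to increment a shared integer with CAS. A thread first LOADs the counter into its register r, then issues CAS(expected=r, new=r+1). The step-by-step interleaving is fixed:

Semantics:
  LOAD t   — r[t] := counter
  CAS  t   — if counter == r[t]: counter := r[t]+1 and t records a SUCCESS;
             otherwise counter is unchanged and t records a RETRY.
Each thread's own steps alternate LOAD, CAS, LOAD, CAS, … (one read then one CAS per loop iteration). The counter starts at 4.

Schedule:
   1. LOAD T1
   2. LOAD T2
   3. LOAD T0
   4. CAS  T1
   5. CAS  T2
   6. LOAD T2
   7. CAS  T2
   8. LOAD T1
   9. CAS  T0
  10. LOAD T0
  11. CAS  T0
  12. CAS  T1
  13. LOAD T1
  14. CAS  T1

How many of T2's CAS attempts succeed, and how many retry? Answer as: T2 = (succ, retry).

T1 LOAD — after: cnt=4, r=4 — load
T2 LOAD — after: cnt=4, r=4 — load
T0 LOAD — after: cnt=4, r=4 — load
T1 CAS — after: cnt=5, r=4 — ok
T2 CAS — after: cnt=5, r=4 — retry
T2 LOAD — after: cnt=5, r=5 — load
T2 CAS — after: cnt=6, r=5 — ok
T1 LOAD — after: cnt=6, r=6 — load
T0 CAS — after: cnt=6, r=4 — retry
T0 LOAD — after: cnt=6, r=6 — load
T0 CAS — after: cnt=7, r=6 — ok
T1 CAS — after: cnt=7, r=6 — retry
T1 LOAD — after: cnt=7, r=7 — load
T1 CAS — after: cnt=8, r=7 — ok

T2 = (1, 1)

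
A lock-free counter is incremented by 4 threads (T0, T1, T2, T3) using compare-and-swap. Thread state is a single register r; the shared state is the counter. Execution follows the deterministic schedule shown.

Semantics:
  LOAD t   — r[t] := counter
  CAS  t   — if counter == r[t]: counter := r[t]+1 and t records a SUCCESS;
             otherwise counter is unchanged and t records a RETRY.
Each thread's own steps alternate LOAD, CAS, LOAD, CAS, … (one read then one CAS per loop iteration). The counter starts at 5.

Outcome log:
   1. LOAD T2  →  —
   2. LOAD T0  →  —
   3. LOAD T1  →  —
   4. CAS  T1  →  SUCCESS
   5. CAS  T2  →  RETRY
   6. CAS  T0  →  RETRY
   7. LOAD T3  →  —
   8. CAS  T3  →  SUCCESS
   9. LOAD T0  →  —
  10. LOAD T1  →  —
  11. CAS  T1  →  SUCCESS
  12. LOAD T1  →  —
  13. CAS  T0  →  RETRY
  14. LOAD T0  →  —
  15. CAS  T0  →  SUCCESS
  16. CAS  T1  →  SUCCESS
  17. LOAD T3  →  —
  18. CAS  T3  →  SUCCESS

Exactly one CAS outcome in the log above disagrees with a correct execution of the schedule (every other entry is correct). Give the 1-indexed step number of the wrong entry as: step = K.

step = 16

Correct run:
1. LOAD T2 → mem=5 r[T2]=5 [LOAD]
2. LOAD T0 → mem=5 r[T0]=5 [LOAD]
3. LOAD T1 → mem=5 r[T1]=5 [LOAD]
4. CAS T1 → mem=6 r[T1]=5 [OK]
5. CAS T2 → mem=6 r[T2]=5 [RETRY]
6. CAS T0 → mem=6 r[T0]=5 [RETRY]
7. LOAD T3 → mem=6 r[T3]=6 [LOAD]
8. CAS T3 → mem=7 r[T3]=6 [OK]
9. LOAD T0 → mem=7 r[T0]=7 [LOAD]
10. LOAD T1 → mem=7 r[T1]=7 [LOAD]
11. CAS T1 → mem=8 r[T1]=7 [OK]
12. LOAD T1 → mem=8 r[T1]=8 [LOAD]
13. CAS T0 → mem=8 r[T0]=7 [RETRY]
14. LOAD T0 → mem=8 r[T0]=8 [LOAD]
15. CAS T0 → mem=9 r[T0]=8 [OK]
16. CAS T1 → mem=9 r[T1]=8 [RETRY]
17. LOAD T3 → mem=9 r[T3]=9 [LOAD]
18. CAS T3 → mem=10 r[T3]=9 [OK]
Log disagrees first at step 16.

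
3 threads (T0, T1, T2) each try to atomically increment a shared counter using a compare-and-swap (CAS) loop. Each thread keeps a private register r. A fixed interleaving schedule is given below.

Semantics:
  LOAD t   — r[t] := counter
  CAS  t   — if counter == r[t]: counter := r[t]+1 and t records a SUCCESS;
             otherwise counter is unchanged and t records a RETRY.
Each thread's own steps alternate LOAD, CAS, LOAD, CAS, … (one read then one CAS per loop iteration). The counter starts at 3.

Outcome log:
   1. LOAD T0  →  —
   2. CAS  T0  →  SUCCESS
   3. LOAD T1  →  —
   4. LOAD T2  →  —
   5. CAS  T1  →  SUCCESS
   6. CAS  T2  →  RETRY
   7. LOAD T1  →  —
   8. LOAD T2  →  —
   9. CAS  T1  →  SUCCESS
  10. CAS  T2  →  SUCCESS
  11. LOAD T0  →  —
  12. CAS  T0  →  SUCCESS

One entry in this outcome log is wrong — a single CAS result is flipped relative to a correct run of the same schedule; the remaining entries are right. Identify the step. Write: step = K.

step = 10

Reference trace:
step 1: T0 LOAD ⇒ load; ctr=3 reg=3
step 2: T0 CAS ⇒ ok; ctr=4 reg=3
step 3: T1 LOAD ⇒ load; ctr=4 reg=4
step 4: T2 LOAD ⇒ load; ctr=4 reg=4
step 5: T1 CAS ⇒ ok; ctr=5 reg=4
step 6: T2 CAS ⇒ retry; ctr=5 reg=4
step 7: T1 LOAD ⇒ load; ctr=5 reg=5
step 8: T2 LOAD ⇒ load; ctr=5 reg=5
step 9: T1 CAS ⇒ ok; ctr=6 reg=5
step 10: T2 CAS ⇒ retry; ctr=6 reg=5
step 11: T0 LOAD ⇒ load; ctr=6 reg=6
step 12: T0 CAS ⇒ ok; ctr=7 reg=6
Flip is step 10.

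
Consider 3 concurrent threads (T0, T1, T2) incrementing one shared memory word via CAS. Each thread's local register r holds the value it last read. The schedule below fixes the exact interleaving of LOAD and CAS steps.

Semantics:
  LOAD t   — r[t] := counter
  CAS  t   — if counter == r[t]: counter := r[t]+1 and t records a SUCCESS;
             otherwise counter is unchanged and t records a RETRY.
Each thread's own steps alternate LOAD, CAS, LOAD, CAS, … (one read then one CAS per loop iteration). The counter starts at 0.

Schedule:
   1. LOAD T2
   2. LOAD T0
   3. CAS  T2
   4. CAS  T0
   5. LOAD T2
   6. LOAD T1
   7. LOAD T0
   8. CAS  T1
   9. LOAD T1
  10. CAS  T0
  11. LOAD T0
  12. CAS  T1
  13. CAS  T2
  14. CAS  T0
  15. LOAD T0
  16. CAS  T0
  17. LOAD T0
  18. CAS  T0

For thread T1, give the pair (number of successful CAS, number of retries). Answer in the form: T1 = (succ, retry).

   1) LOAD T2:  M=0  r_T2=0
   2) LOAD T0:  M=0  r_T0=0
   3) CAS  T2:  M=1  r_T2=0 ✓
   4) CAS  T0:  M=1  r_T0=0 ✗
   5) LOAD T2:  M=1  r_T2=1
   6) LOAD T1:  M=1  r_T1=1
   7) LOAD T0:  M=1  r_T0=1
   8) CAS  T1:  M=2  r_T1=1 ✓
   9) LOAD T1:  M=2  r_T1=2
  10) CAS  T0:  M=2  r_T0=1 ✗
  11) LOAD T0:  M=2  r_T0=2
  12) CAS  T1:  M=3  r_T1=2 ✓
  13) CAS  T2:  M=3  r_T2=1 ✗
  14) CAS  T0:  M=3  r_T0=2 ✗
  15) LOAD T0:  M=3  r_T0=3
  16) CAS  T0:  M=4  r_T0=3 ✓
  17) LOAD T0:  M=4  r_T0=4
  18) CAS  T0:  M=5  r_T0=4 ✓

T1 = (2, 0)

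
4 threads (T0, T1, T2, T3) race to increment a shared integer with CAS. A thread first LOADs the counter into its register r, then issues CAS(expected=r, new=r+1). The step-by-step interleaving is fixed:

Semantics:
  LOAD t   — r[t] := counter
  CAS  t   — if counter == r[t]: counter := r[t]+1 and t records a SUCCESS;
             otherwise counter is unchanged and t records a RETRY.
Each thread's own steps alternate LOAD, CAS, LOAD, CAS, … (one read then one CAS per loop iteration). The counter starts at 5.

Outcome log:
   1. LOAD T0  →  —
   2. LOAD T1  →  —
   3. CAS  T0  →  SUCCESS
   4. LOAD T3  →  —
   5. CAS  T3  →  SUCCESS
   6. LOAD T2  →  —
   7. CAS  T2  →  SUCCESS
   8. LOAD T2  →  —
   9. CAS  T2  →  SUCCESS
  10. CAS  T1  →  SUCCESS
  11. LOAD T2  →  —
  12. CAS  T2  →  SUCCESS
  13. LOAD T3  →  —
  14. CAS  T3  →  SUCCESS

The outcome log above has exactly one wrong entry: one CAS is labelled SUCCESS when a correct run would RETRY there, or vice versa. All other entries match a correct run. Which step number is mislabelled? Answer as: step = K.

step = 10

Reference trace:
step 1: T0 LOAD ⇒ load; ctr=5 reg=5
step 2: T1 LOAD ⇒ load; ctr=5 reg=5
step 3: T0 CAS ⇒ ok; ctr=6 reg=5
step 4: T3 LOAD ⇒ load; ctr=6 reg=6
step 5: T3 CAS ⇒ ok; ctr=7 reg=6
step 6: T2 LOAD ⇒ load; ctr=7 reg=7
step 7: T2 CAS ⇒ ok; ctr=8 reg=7
step 8: T2 LOAD ⇒ load; ctr=8 reg=8
step 9: T2 CAS ⇒ ok; ctr=9 reg=8
step 10: T1 CAS ⇒ retry; ctr=9 reg=5
step 11: T2 LOAD ⇒ load; ctr=9 reg=9
step 12: T2 CAS ⇒ ok; ctr=10 reg=9
step 13: T3 LOAD ⇒ load; ctr=10 reg=10
step 14: T3 CAS ⇒ ok; ctr=11 reg=10
Flip is step 10.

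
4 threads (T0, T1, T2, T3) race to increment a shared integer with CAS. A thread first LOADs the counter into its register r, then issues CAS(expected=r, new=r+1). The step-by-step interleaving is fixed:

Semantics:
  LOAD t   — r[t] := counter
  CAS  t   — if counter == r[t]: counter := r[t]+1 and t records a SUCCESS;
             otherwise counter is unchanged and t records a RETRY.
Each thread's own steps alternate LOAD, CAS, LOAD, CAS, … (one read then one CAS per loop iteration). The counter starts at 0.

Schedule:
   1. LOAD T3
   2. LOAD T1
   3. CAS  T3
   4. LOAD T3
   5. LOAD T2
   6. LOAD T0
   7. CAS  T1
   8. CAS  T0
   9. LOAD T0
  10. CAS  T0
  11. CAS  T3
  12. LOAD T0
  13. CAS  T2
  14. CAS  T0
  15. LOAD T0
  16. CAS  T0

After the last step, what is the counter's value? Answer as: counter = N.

   1) LOAD T3:  M=0  r_T3=0
   2) LOAD T1:  M=0  r_T1=0
   3) CAS  T3:  M=1  r_T3=0 ✓
   4) LOAD T3:  M=1  r_T3=1
   5) LOAD T2:  M=1  r_T2=1
   6) LOAD T0:  M=1  r_T0=1
   7) CAS  T1:  M=1  r_T1=0 ✗
   8) CAS  T0:  M=2  r_T0=1 ✓
   9) LOAD T0:  M=2  r_T0=2
  10) CAS  T0:  M=3  r_T0=2 ✓
  11) CAS  T3:  M=3  r_T3=1 ✗
  12) LOAD T0:  M=3  r_T0=3
  13) CAS  T2:  M=3  r_T2=1 ✗
  14) CAS  T0:  M=4  r_T0=3 ✓
  15) LOAD T0:  M=4  r_T0=4
  16) CAS  T0:  M=5  r_T0=4 ✓

counter = 5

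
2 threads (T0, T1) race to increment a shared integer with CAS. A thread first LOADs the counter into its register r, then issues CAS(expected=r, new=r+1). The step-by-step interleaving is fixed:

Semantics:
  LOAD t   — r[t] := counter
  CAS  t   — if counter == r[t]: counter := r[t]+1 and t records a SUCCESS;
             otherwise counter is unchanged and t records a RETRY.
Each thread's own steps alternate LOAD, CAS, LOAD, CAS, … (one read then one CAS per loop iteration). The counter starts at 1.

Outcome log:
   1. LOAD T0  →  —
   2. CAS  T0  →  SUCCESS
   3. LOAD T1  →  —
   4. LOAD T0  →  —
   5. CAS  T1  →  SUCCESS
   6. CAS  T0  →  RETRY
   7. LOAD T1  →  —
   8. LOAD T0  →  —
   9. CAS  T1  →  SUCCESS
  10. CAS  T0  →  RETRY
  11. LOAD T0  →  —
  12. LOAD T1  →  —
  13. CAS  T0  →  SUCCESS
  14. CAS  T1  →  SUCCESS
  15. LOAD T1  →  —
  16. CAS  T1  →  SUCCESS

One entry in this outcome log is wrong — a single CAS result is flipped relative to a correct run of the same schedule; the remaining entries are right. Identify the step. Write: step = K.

Correct run:
T0 LOAD — after: cnt=1, r=1 — load
T0 CAS — after: cnt=2, r=1 — ok
T1 LOAD — after: cnt=2, r=2 — load
T0 LOAD — after: cnt=2, r=2 — load
T1 CAS — after: cnt=3, r=2 — ok
T0 CAS — after: cnt=3, r=2 — retry
T1 LOAD — after: cnt=3, r=3 — load
T0 LOAD — after: cnt=3, r=3 — load
T1 CAS — after: cnt=4, r=3 — ok
T0 CAS — after: cnt=4, r=3 — retry
T0 LOAD — after: cnt=4, r=4 — load
T1 LOAD — after: cnt=4, r=4 — load
T0 CAS — after: cnt=5, r=4 — ok
T1 CAS — after: cnt=5, r=4 — retry
T1 LOAD — after: cnt=5, r=5 — load
T1 CAS — after: cnt=6, r=5 — ok
Flip is step 14.

step = 14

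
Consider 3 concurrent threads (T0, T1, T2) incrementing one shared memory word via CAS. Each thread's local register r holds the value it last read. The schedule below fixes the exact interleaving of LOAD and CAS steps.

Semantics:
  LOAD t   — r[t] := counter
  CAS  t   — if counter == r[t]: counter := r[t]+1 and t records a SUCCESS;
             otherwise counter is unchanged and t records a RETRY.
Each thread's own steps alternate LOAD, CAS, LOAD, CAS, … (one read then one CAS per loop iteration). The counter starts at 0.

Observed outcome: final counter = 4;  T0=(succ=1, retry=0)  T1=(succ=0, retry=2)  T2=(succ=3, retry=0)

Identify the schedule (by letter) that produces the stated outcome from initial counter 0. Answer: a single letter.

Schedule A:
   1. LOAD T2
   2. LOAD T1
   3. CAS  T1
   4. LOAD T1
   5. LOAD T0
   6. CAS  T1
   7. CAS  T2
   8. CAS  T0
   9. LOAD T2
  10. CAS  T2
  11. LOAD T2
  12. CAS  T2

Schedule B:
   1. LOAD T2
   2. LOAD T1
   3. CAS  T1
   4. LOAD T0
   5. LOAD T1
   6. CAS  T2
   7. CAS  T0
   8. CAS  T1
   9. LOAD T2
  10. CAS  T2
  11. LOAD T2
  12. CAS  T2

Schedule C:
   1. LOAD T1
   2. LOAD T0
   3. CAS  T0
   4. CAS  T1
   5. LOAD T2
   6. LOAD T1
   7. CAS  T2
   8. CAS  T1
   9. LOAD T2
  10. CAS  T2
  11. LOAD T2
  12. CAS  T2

C

Simulating candidate C:
#1 T1 reads 0
#2 T0 reads 0
#3 T0 CAS(0→1) writes; counter now 1
#4 T1 CAS(0→1) fails; counter now 1
#5 T2 reads 1
#6 T1 reads 1
#7 T2 CAS(1→2) writes; counter now 2
#8 T1 CAS(1→2) fails; counter now 2
#9 T2 reads 2
#10 T2 CAS(2→3) writes; counter now 3
#11 T2 reads 3
#12 T2 CAS(3→4) writes; counter now 4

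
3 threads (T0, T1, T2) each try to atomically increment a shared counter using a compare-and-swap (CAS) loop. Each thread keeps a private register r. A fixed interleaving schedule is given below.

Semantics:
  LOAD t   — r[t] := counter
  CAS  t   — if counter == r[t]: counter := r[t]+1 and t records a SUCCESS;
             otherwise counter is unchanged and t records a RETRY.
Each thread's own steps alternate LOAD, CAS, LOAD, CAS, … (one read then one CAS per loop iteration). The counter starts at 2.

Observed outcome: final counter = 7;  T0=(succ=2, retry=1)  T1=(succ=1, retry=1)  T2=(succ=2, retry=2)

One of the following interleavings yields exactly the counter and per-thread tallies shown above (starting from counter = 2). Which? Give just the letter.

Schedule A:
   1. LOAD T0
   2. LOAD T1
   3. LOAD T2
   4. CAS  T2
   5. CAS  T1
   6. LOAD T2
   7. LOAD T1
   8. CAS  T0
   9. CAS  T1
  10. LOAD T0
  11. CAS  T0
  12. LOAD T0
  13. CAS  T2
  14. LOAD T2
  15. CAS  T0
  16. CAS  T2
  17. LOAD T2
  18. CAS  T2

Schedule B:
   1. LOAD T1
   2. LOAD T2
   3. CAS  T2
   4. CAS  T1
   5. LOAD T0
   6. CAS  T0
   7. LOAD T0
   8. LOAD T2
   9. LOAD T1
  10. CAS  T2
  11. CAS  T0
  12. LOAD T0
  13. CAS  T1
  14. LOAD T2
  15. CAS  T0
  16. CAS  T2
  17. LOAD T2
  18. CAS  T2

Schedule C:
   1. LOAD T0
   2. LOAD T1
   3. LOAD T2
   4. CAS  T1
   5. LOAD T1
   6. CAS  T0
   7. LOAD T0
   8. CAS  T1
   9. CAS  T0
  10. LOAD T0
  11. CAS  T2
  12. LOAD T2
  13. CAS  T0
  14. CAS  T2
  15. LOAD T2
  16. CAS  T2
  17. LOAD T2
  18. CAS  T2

Run A:
step 1: T0 LOAD ⇒ load; ctr=2 reg=2
step 2: T1 LOAD ⇒ load; ctr=2 reg=2
step 3: T2 LOAD ⇒ load; ctr=2 reg=2
step 4: T2 CAS ⇒ ok; ctr=3 reg=2
step 5: T1 CAS ⇒ retry; ctr=3 reg=2
step 6: T2 LOAD ⇒ load; ctr=3 reg=3
step 7: T1 LOAD ⇒ load; ctr=3 reg=3
step 8: T0 CAS ⇒ retry; ctr=3 reg=2
step 9: T1 CAS ⇒ ok; ctr=4 reg=3
step 10: T0 LOAD ⇒ load; ctr=4 reg=4
step 11: T0 CAS ⇒ ok; ctr=5 reg=4
step 12: T0 LOAD ⇒ load; ctr=5 reg=5
step 13: T2 CAS ⇒ retry; ctr=5 reg=3
step 14: T2 LOAD ⇒ load; ctr=5 reg=5
step 15: T0 CAS ⇒ ok; ctr=6 reg=5
step 16: T2 CAS ⇒ retry; ctr=6 reg=5
step 17: T2 LOAD ⇒ load; ctr=6 reg=6
step 18: T2 CAS ⇒ ok; ctr=7 reg=6

A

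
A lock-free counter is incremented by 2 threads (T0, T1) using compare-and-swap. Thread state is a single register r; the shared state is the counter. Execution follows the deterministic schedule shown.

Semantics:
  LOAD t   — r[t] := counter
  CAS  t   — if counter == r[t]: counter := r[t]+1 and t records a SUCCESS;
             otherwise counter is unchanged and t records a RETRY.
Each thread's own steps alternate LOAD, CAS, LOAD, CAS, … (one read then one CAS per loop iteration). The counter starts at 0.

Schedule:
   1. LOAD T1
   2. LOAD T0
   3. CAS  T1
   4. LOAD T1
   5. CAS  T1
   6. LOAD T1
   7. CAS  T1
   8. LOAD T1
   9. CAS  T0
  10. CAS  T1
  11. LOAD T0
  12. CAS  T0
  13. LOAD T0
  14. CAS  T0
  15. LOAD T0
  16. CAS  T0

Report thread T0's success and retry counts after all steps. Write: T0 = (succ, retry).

#1 T1 reads 0
#2 T0 reads 0
#3 T1 CAS(0→1) writes; counter now 1
#4 T1 reads 1
#5 T1 CAS(1→2) writes; counter now 2
#6 T1 reads 2
#7 T1 CAS(2→3) writes; counter now 3
#8 T1 reads 3
#9 T0 CAS(0→1) fails; counter now 3
#10 T1 CAS(3→4) writes; counter now 4
#11 T0 reads 4
#12 T0 CAS(4→5) writes; counter now 5
#13 T0 reads 5
#14 T0 CAS(5→6) writes; counter now 6
#15 T0 reads 6
#16 T0 CAS(6→7) writes; counter now 7

T0 = (3, 1)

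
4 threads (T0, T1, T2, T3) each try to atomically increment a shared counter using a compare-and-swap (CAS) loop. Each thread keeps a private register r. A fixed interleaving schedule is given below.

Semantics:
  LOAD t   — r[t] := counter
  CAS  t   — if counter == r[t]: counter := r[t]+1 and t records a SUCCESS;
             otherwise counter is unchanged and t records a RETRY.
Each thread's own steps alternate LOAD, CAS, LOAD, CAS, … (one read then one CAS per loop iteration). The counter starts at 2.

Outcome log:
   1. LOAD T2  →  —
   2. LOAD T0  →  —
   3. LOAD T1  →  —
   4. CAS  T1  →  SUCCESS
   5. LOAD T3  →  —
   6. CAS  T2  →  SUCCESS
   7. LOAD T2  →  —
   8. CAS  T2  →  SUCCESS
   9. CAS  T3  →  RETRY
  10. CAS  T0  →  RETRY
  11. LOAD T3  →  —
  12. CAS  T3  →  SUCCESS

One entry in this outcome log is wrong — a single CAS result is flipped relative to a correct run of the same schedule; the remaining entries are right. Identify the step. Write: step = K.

step = 6

Reference trace:
#1 T2 reads 2
#2 T0 reads 2
#3 T1 reads 2
#4 T1 CAS(2→3) writes; counter now 3
#5 T3 reads 3
#6 T2 CAS(2→3) fails; counter now 3
#7 T2 reads 3
#8 T2 CAS(3→4) writes; counter now 4
#9 T3 CAS(3→4) fails; counter now 4
#10 T0 CAS(2→3) fails; counter now 4
#11 T3 reads 4
#12 T3 CAS(4→5) writes; counter now 5
Log disagrees first at step 6.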